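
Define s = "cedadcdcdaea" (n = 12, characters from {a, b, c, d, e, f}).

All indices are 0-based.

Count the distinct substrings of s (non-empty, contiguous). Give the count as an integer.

rank→(start, suffix):
  0 → (11, 'a')
  1 → (3, 'adcdcdaea')
  2 → (9, 'aea')
  3 → (7, 'cdaea')
  4 → (5, 'cdcdaea')
  5 → (0, 'cedadcdcdaea')
  6 → (2, 'dadcdcdaea')
  7 → (8, 'daea')
  8 → (6, 'dcdaea')
  9 → (4, 'dcdcdaea')
  10 → (10, 'ea')
  11 → (1, 'edadcdcdaea')

SA = [11, 3, 9, 7, 5, 0, 2, 8, 6, 4, 10, 1]
[i] adj suffixes → lcp
  [1] 11/3 → 1 ('a')
  [2] 3/9 → 1 ('a')
  [3] 9/7 → 0 ('')
  [4] 7/5 → 2 ('cd')
  [5] 5/0 → 1 ('c')
  [6] 0/2 → 0 ('')
  [7] 2/8 → 2 ('da')
  [8] 8/6 → 1 ('d')
  [9] 6/4 → 3 ('dcd')
  [10] 4/10 → 0 ('')
  [11] 10/1 → 1 ('e')

n(n+1)/2 = 12·13/2 = 78
Σ LCP = 0 + 1 + 1 + 0 + 2 + 1 + 0 + 2 + 1 + 3 + 0 + 1 = 12
distinct = 78 − 12 = 66

66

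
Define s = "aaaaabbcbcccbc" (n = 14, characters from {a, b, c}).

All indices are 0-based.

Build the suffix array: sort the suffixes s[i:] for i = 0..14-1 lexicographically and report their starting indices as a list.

[0, 1, 2, 3, 4, 5, 12, 6, 8, 13, 11, 7, 10, 9]

rank→(start, suffix):
  0 → (0, 'aaaaabbcbcccbc')
  1 → (1, 'aaaabbcbcccbc')
  2 → (2, 'aaabbcbcccbc')
  3 → (3, 'aabbcbcccbc')
  4 → (4, 'abbcbcccbc')
  5 → (5, 'bbcbcccbc')
  6 → (12, 'bc')
  7 → (6, 'bcbcccbc')
  8 → (8, 'bcccbc')
  9 → (13, 'c')
  10 → (11, 'cbc')
  11 → (7, 'cbcccbc')
  12 → (10, 'ccbc')
  13 → (9, 'cccbc')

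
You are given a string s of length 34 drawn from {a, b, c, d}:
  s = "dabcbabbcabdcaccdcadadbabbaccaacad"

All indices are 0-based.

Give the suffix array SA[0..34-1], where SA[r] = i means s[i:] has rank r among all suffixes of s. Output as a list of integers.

[29, 23, 5, 1, 9, 30, 26, 13, 32, 18, 20, 22, 4, 25, 24, 6, 7, 2, 10, 28, 8, 12, 31, 17, 3, 27, 14, 15, 33, 0, 19, 21, 11, 16]

rank | idx | suffix
   0 |  29 | aacad
   1 |  23 | abbaccaacad
   2 |   5 | abbcabdcaccdcadadbabbaccaacad
   3 |   1 | abcbabbcabdcaccdcadadbabbaccaacad
   4 |   9 | abdcaccdcadadbabbaccaacad
   5 |  30 | acad
   6 |  26 | accaacad
   7 |  13 | accdcadadbabbaccaacad
   8 |  32 | ad
   9 |  18 | adadbabbaccaacad
  10 |  20 | adbabbaccaacad
  11 |  22 | babbaccaacad
  12 |   4 | babbcabdcaccdcadadbabbaccaacad
  13 |  25 | baccaacad
  14 |  24 | bbaccaacad
  15 |   6 | bbcabdcaccdcadadbabbaccaacad
  16 |   7 | bcabdcaccdcadadbabbaccaacad
  17 |   2 | bcbabbcabdcaccdcadadbabbaccaacad
  18 |  10 | bdcaccdcadadbabbaccaacad
  19 |  28 | caacad
  20 |   8 | cabdcaccdcadadbabbaccaacad
  21 |  12 | caccdcadadbabbaccaacad
  22 |  31 | cad
  23 |  17 | cadadbabbaccaacad
  24 |   3 | cbabbcabdcaccdcadadbabbaccaacad
  25 |  27 | ccaacad
  26 |  14 | ccdcadadbabbaccaacad
  27 |  15 | cdcadadbabbaccaacad
  28 |  33 | d
  29 |   0 | dabcbabbcabdcaccdcadadbabbaccaacad
  30 |  19 | dadbabbaccaacad
  31 |  21 | dbabbaccaacad
  32 |  11 | dcaccdcadadbabbaccaacad
  33 |  16 | dcadadbabbaccaacad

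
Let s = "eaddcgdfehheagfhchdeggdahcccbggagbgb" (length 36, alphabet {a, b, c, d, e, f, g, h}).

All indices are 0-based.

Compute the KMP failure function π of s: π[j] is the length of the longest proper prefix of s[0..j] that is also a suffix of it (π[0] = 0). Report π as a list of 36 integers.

π[0] = 0
j=1 s[j]='a': π[1]=0 (border '')
j=2 s[j]='d': π[2]=0 (border '')
j=3 s[j]='d': π[3]=0 (border '')
j=4 s[j]='c': π[4]=0 (border '')
j=5 s[j]='g': π[5]=0 (border '')
j=6 s[j]='d': π[6]=0 (border '')
j=7 s[j]='f': π[7]=0 (border '')
j=8 s[j]='e': π[8]=1 (border 'e')
j=9 s[j]='h': k: 1→0; π[9]=0 (border '')
j=10 s[j]='h': π[10]=0 (border '')
j=11 s[j]='e': π[11]=1 (border 'e')
j=12 s[j]='a': π[12]=2 (border 'ea')
j=13 s[j]='g': k: 2→0; π[13]=0 (border '')
j=14 s[j]='f': π[14]=0 (border '')
j=15 s[j]='h': π[15]=0 (border '')
j=16 s[j]='c': π[16]=0 (border '')
j=17 s[j]='h': π[17]=0 (border '')
j=18 s[j]='d': π[18]=0 (border '')
j=19 s[j]='e': π[19]=1 (border 'e')
j=20 s[j]='g': k: 1→0; π[20]=0 (border '')
j=21 s[j]='g': π[21]=0 (border '')
j=22 s[j]='d': π[22]=0 (border '')
j=23 s[j]='a': π[23]=0 (border '')
j=24 s[j]='h': π[24]=0 (border '')
j=25 s[j]='c': π[25]=0 (border '')
j=26 s[j]='c': π[26]=0 (border '')
j=27 s[j]='c': π[27]=0 (border '')
j=28 s[j]='b': π[28]=0 (border '')
j=29 s[j]='g': π[29]=0 (border '')
j=30 s[j]='g': π[30]=0 (border '')
j=31 s[j]='a': π[31]=0 (border '')
j=32 s[j]='g': π[32]=0 (border '')
j=33 s[j]='b': π[33]=0 (border '')
j=34 s[j]='g': π[34]=0 (border '')
j=35 s[j]='b': π[35]=0 (border '')

[0, 0, 0, 0, 0, 0, 0, 0, 1, 0, 0, 1, 2, 0, 0, 0, 0, 0, 0, 1, 0, 0, 0, 0, 0, 0, 0, 0, 0, 0, 0, 0, 0, 0, 0, 0]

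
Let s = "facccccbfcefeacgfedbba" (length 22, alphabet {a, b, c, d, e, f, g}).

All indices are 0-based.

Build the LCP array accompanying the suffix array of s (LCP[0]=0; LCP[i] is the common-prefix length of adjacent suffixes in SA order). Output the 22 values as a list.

[0, 1, 2, 0, 1, 1, 0, 1, 2, 3, 4, 1, 1, 0, 0, 1, 1, 0, 1, 1, 2, 0]

sorted suffixes:
  #0 SA[0]=21  'a'
  #1 SA[1]=1  'acccccbfcefeacgfedbba'
  #2 SA[2]=13  'acgfedbba'
  #3 SA[3]=20  'ba'
  #4 SA[4]=19  'bba'
  #5 SA[5]=7  'bfcefeacgfedbba'
  #6 SA[6]=6  'cbfcefeacgfedbba'
  #7 SA[7]=5  'ccbfcefeacgfedbba'
  #8 SA[8]=4  'cccbfcefeacgfedbba'
  #9 SA[9]=3  'ccccbfcefeacgfedbba'
  #10 SA[10]=2  'cccccbfcefeacgfedbba'
  #11 SA[11]=9  'cefeacgfedbba'
  #12 SA[12]=14  'cgfedbba'
  #13 SA[13]=18  'dbba'
  #14 SA[14]=12  'eacgfedbba'
  #15 SA[15]=17  'edbba'
  #16 SA[16]=10  'efeacgfedbba'
  #17 SA[17]=0  'facccccbfcefeacgfedbba'
  #18 SA[18]=8  'fcefeacgfedbba'
  #19 SA[19]=11  'feacgfedbba'
  #20 SA[20]=16  'fedbba'
  #21 SA[21]=15  'gfedbba'

SA = [21, 1, 13, 20, 19, 7, 6, 5, 4, 3, 2, 9, 14, 18, 12, 17, 10, 0, 8, 11, 16, 15]
i: (SA[i-1],SA[i]) lcp shared
  1: (21,1) 1 'a'
  2: (1,13) 2 'ac'
  3: (13,20) 0 ''
  4: (20,19) 1 'b'
  5: (19,7) 1 'b'
  6: (7,6) 0 ''
  7: (6,5) 1 'c'
  8: (5,4) 2 'cc'
  9: (4,3) 3 'ccc'
  10: (3,2) 4 'cccc'
  11: (2,9) 1 'c'
  12: (9,14) 1 'c'
  13: (14,18) 0 ''
  14: (18,12) 0 ''
  15: (12,17) 1 'e'
  16: (17,10) 1 'e'
  17: (10,0) 0 ''
  18: (0,8) 1 'f'
  19: (8,11) 1 'f'
  20: (11,16) 2 'fe'
  21: (16,15) 0 ''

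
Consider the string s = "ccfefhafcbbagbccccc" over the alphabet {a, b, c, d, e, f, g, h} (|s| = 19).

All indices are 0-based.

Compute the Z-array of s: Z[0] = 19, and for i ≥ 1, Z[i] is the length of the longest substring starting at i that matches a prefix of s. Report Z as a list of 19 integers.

[19, 1, 0, 0, 0, 0, 0, 0, 1, 0, 0, 0, 0, 0, 2, 2, 2, 2, 1]

Z[0]=19
i=1: fresh scan; Z[1]=1 extend→box=[1,2)
i=2: fresh scan; Z[2]=0
i=3: fresh scan; Z[3]=0
i=4: fresh scan; Z[4]=0
i=5: fresh scan; Z[5]=0
i=6: fresh scan; Z[6]=0
i=7: fresh scan; Z[7]=0
i=8: fresh scan; Z[8]=1 extend→box=[8,9)
i=9: fresh scan; Z[9]=0
i=10: fresh scan; Z[10]=0
i=11: fresh scan; Z[11]=0
i=12: fresh scan; Z[12]=0
i=13: fresh scan; Z[13]=0
i=14: fresh scan; Z[14]=2 extend→box=[14,16)
i=15: min(r-i=1, Z[1]=1)=1; Z[15]=2 extend→box=[15,17)
i=16: min(r-i=1, Z[1]=1)=1; Z[16]=2 extend→box=[16,18)
i=17: min(r-i=1, Z[1]=1)=1; Z[17]=2 extend→box=[17,19)
i=18: min(r-i=1, Z[1]=1)=1; Z[18]=1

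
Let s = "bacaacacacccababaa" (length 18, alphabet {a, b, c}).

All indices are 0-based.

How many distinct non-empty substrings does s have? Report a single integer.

140

rank | idx | suffix
   0 |  17 | a
   1 |  16 | aa
   2 |   3 | aacacacccababaa
   3 |  14 | abaa
   4 |  12 | ababaa
   5 |   1 | acaacacacccababaa
   6 |   4 | acacacccababaa
   7 |   6 | acacccababaa
   8 |   8 | acccababaa
   9 |  15 | baa
  10 |  13 | babaa
  11 |   0 | bacaacacacccababaa
  12 |   2 | caacacacccababaa
  13 |  11 | cababaa
  14 |   5 | cacacccababaa
  15 |   7 | cacccababaa
  16 |  10 | ccababaa
  17 |   9 | cccababaa

SA = [17, 16, 3, 14, 12, 1, 4, 6, 8, 15, 13, 0, 2, 11, 5, 7, 10, 9]
i: (SA[i-1],SA[i]) lcp shared
  1: (17,16) 1 'a'
  2: (16,3) 2 'aa'
  3: (3,14) 1 'a'
  4: (14,12) 3 'aba'
  5: (12,1) 1 'a'
  6: (1,4) 3 'aca'
  7: (4,6) 4 'acac'
  8: (6,8) 2 'ac'
  9: (8,15) 0 ''
  10: (15,13) 2 'ba'
  11: (13,0) 2 'ba'
  12: (0,2) 0 ''
  13: (2,11) 2 'ca'
  14: (11,5) 2 'ca'
  15: (5,7) 3 'cac'
  16: (7,10) 1 'c'
  17: (10,9) 2 'cc'

n(n+1)/2 = 18·19/2 = 171
Σ LCP = 0 + 1 + 2 + 1 + 3 + 1 + 3 + 4 + 2 + 0 + 2 + 2 + 0 + 2 + 2 + 3 + 1 + 2 = 31
distinct = 171 − 31 = 140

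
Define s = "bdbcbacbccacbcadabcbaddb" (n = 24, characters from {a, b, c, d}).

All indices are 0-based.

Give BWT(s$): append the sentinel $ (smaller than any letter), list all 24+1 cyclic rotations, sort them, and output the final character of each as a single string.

rank  rotation                   last
    0  $bdbcbacbccacbcadabcbaddb  b
    1  abcbaddb$bdbcbacbccacbcad  d
    2  acbcadabcbaddb$bdbcbacbcc  c
    3  acbccacbcadabcbaddb$bdbcb  b
    4  adabcbaddb$bdbcbacbccacbc  c
    5  addb$bdbcbacbccacbcadabcb  b
    6  b$bdbcbacbccacbcadabcbadd  d
    7  bacbccacbcadabcbaddb$bdbc  c
    8  baddb$bdbcbacbccacbcadabc  c
    9  bcadabcbaddb$bdbcbacbccac  c
   10  bcbacbccacbcadabcbaddb$bd  d
   11  bcbaddb$bdbcbacbccacbcada  a
   12  bccacbcadabcbaddb$bdbcbac  c
   13  bdbcbacbccacbcadabcbaddb$  $
   14  cacbcadabcbaddb$bdbcbacbc  c
   15  cadabcbaddb$bdbcbacbccacb  b
   16  cbacbccacbcadabcbaddb$bdb  b
   17  cbaddb$bdbcbacbccacbcadab  b
   18  cbcadabcbaddb$bdbcbacbcca  a
   19  cbccacbcadabcbaddb$bdbcba  a
   20  ccacbcadabcbaddb$bdbcbacb  b
   21  dabcbaddb$bdbcbacbccacbca  a
   22  db$bdbcbacbccacbcadabcbad  d
   23  dbcbacbccacbcadabcbaddb$b  b
   24  ddb$bdbcbacbccacbcadabcba  a

bdcbcbdcccdac$cbbbaabadba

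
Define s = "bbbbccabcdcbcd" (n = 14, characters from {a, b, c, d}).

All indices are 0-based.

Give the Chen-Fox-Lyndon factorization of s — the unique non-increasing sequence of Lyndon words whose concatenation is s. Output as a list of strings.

["bbbbcc", "abcdcbcd"]

emit factor 1: 'bbbbcc' (i=0, period=6)
emit factor 2: 'abcdcbcd' (i=6, period=8)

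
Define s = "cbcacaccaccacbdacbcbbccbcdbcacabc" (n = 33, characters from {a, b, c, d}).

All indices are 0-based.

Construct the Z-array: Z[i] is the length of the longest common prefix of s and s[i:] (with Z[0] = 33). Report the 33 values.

[33, 0, 1, 0, 1, 0, 1, 1, 0, 1, 1, 0, 2, 0, 0, 0, 3, 0, 2, 0, 0, 1, 3, 0, 1, 0, 0, 1, 0, 1, 0, 0, 1]

Z[0]=33
i=1: fresh scan; Z[1]=0
i=2: fresh scan; Z[2]=1 scan→box=[2,3)
i=3: fresh scan; Z[3]=0
i=4: fresh scan; Z[4]=1 scan→box=[4,5)
i=5: fresh scan; Z[5]=0
i=6: fresh scan; Z[6]=1 scan→box=[6,7)
i=7: fresh scan; Z[7]=1 scan→box=[7,8)
i=8: fresh scan; Z[8]=0
i=9: fresh scan; Z[9]=1 scan→box=[9,10)
i=10: fresh scan; Z[10]=1 scan→box=[10,11)
i=11: fresh scan; Z[11]=0
i=12: fresh scan; Z[12]=2 scan→box=[12,14)
i=13: min(r-i=1, Z[1]=0)=0; Z[13]=0
i=14: fresh scan; Z[14]=0
i=15: fresh scan; Z[15]=0
i=16: fresh scan; Z[16]=3 scan→box=[16,19)
i=17: min(r-i=2, Z[1]=0)=0; Z[17]=0
i=18: min(r-i=1, Z[2]=1)=1; Z[18]=2 scan→box=[18,20)
i=19: min(r-i=1, Z[1]=0)=0; Z[19]=0
i=20: fresh scan; Z[20]=0
i=21: fresh scan; Z[21]=1 scan→box=[21,22)
i=22: fresh scan; Z[22]=3 scan→box=[22,25)
i=23: min(r-i=2, Z[1]=0)=0; Z[23]=0
i=24: min(r-i=1, Z[2]=1)=1; Z[24]=1
i=25: fresh scan; Z[25]=0
i=26: fresh scan; Z[26]=0
i=27: fresh scan; Z[27]=1 scan→box=[27,28)
i=28: fresh scan; Z[28]=0
i=29: fresh scan; Z[29]=1 scan→box=[29,30)
i=30: fresh scan; Z[30]=0
i=31: fresh scan; Z[31]=0
i=32: fresh scan; Z[32]=1 scan→box=[32,33)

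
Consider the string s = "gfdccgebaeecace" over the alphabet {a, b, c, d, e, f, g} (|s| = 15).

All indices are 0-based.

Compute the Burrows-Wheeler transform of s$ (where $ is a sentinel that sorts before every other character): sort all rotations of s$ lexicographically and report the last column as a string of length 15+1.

ecbeedacfcgeagc$

rank  rotation          last
    0  $gfdccgebaeecace  e
    1  ace$gfdccgebaeec  c
    2  aeecace$gfdccgeb  b
    3  baeecace$gfdccge  e
    4  cace$gfdccgebaee  e
    5  ccgebaeecace$gfd  d
    6  ce$gfdccgebaeeca  a
    7  cgebaeecace$gfdc  c
    8  dccgebaeecace$gf  f
    9  e$gfdccgebaeecac  c
   10  ebaeecace$gfdccg  g
   11  ecace$gfdccgebae  e
   12  eecace$gfdccgeba  a
   13  fdccgebaeecace$g  g
   14  gebaeecace$gfdcc  c
   15  gfdccgebaeecace$  $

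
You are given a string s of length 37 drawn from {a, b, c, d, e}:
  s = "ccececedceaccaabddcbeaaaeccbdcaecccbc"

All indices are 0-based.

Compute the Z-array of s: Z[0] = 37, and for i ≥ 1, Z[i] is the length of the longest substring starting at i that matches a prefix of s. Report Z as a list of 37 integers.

Z[0]=37
i=1: i≥r, start 0; Z[1]=1 scan→box=[1,2)
i=2: i≥r, start 0; Z[2]=0
i=3: i≥r, start 0; Z[3]=1 scan→box=[3,4)
i=4: i≥r, start 0; Z[4]=0
i=5: i≥r, start 0; Z[5]=1 scan→box=[5,6)
i=6: i≥r, start 0; Z[6]=0
i=7: i≥r, start 0; Z[7]=0
i=8: i≥r, start 0; Z[8]=1 scan→box=[8,9)
i=9: i≥r, start 0; Z[9]=0
i=10: i≥r, start 0; Z[10]=0
i=11: i≥r, start 0; Z[11]=2 scan→box=[11,13)
i=12: min(r-i=1, Z[1]=1)=1; Z[12]=1
i=13: i≥r, start 0; Z[13]=0
i=14: i≥r, start 0; Z[14]=0
i=15: i≥r, start 0; Z[15]=0
i=16: i≥r, start 0; Z[16]=0
i=17: i≥r, start 0; Z[17]=0
i=18: i≥r, start 0; Z[18]=1 scan→box=[18,19)
i=19: i≥r, start 0; Z[19]=0
i=20: i≥r, start 0; Z[20]=0
i=21: i≥r, start 0; Z[21]=0
i=22: i≥r, start 0; Z[22]=0
i=23: i≥r, start 0; Z[23]=0
i=24: i≥r, start 0; Z[24]=0
i=25: i≥r, start 0; Z[25]=2 scan→box=[25,27)
i=26: min(r-i=1, Z[1]=1)=1; Z[26]=1
i=27: i≥r, start 0; Z[27]=0
i=28: i≥r, start 0; Z[28]=0
i=29: i≥r, start 0; Z[29]=1 scan→box=[29,30)
i=30: i≥r, start 0; Z[30]=0
i=31: i≥r, start 0; Z[31]=0
i=32: i≥r, start 0; Z[32]=2 scan→box=[32,34)
i=33: min(r-i=1, Z[1]=1)=1; Z[33]=2 scan→box=[33,35)
i=34: min(r-i=1, Z[1]=1)=1; Z[34]=1
i=35: i≥r, start 0; Z[35]=0
i=36: i≥r, start 0; Z[36]=1 scan→box=[36,37)

[37, 1, 0, 1, 0, 1, 0, 0, 1, 0, 0, 2, 1, 0, 0, 0, 0, 0, 1, 0, 0, 0, 0, 0, 0, 2, 1, 0, 0, 1, 0, 0, 2, 2, 1, 0, 1]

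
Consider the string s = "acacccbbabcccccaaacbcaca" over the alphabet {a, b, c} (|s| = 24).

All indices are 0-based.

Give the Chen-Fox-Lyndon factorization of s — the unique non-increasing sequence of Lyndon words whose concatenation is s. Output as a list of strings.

emit factor 1: 'acacccbb' (i=0, period=8)
emit factor 2: 'abccccc' (i=8, period=7)
emit factor 3: 'aaacbcac' (i=15, period=8)
emit factor 4: 'a' (i=23, period=1)

["acacccbb", "abccccc", "aaacbcac", "a"]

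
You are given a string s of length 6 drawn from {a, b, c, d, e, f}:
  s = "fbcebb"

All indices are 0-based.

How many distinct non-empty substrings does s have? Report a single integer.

sorted suffixes:
  #0 SA[0]=5  'b'
  #1 SA[1]=4  'bb'
  #2 SA[2]=1  'bcebb'
  #3 SA[3]=2  'cebb'
  #4 SA[4]=3  'ebb'
  #5 SA[5]=0  'fbcebb'

SA = [5, 4, 1, 2, 3, 0]
rank  pair      lcp
   1  s[5:],s[4:]  1  'b'
   2  s[4:],s[1:]  1  'b'
   3  s[1:],s[2:]  0  ''
   4  s[2:],s[3:]  0  ''
   5  s[3:],s[0:]  0  ''

n(n+1)/2 = 6·7/2 = 21
Σ LCP = 0 + 1 + 1 + 0 + 0 + 0 = 2
distinct = 21 − 2 = 19

19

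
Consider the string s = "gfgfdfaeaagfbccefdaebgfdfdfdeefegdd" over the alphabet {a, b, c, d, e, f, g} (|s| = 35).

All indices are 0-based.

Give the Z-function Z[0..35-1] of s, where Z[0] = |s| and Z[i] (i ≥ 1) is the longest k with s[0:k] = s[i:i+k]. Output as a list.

[35, 0, 2, 0, 0, 0, 0, 0, 0, 0, 2, 0, 0, 0, 0, 0, 0, 0, 0, 0, 0, 2, 0, 0, 0, 0, 0, 0, 0, 0, 0, 0, 1, 0, 0]

Z[0]=35
i=1: outside box; Z[1]=0
i=2: outside box; Z[2]=2 grow→box=[2,4)
i=3: min(r-i=1, Z[1]=0)=0; Z[3]=0
i=4: outside box; Z[4]=0
i=5: outside box; Z[5]=0
i=6: outside box; Z[6]=0
i=7: outside box; Z[7]=0
i=8: outside box; Z[8]=0
i=9: outside box; Z[9]=0
i=10: outside box; Z[10]=2 grow→box=[10,12)
i=11: min(r-i=1, Z[1]=0)=0; Z[11]=0
i=12: outside box; Z[12]=0
i=13: outside box; Z[13]=0
i=14: outside box; Z[14]=0
i=15: outside box; Z[15]=0
i=16: outside box; Z[16]=0
i=17: outside box; Z[17]=0
i=18: outside box; Z[18]=0
i=19: outside box; Z[19]=0
i=20: outside box; Z[20]=0
i=21: outside box; Z[21]=2 grow→box=[21,23)
i=22: min(r-i=1, Z[1]=0)=0; Z[22]=0
i=23: outside box; Z[23]=0
i=24: outside box; Z[24]=0
i=25: outside box; Z[25]=0
i=26: outside box; Z[26]=0
i=27: outside box; Z[27]=0
i=28: outside box; Z[28]=0
i=29: outside box; Z[29]=0
i=30: outside box; Z[30]=0
i=31: outside box; Z[31]=0
i=32: outside box; Z[32]=1 grow→box=[32,33)
i=33: outside box; Z[33]=0
i=34: outside box; Z[34]=0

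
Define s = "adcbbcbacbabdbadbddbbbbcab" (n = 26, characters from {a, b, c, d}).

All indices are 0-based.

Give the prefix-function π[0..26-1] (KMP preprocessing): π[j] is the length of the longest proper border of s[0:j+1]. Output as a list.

[0, 0, 0, 0, 0, 0, 0, 1, 0, 0, 1, 0, 0, 0, 1, 2, 0, 0, 0, 0, 0, 0, 0, 0, 1, 0]

π[0] = 0
j=1 s[j]='d': π[1]=0 (border '')
j=2 s[j]='c': π[2]=0 (border '')
j=3 s[j]='b': π[3]=0 (border '')
j=4 s[j]='b': π[4]=0 (border '')
j=5 s[j]='c': π[5]=0 (border '')
j=6 s[j]='b': π[6]=0 (border '')
j=7 s[j]='a': π[7]=1 (border 'a')
j=8 s[j]='c': k: 1→0; π[8]=0 (border '')
j=9 s[j]='b': π[9]=0 (border '')
j=10 s[j]='a': π[10]=1 (border 'a')
j=11 s[j]='b': k: 1→0; π[11]=0 (border '')
j=12 s[j]='d': π[12]=0 (border '')
j=13 s[j]='b': π[13]=0 (border '')
j=14 s[j]='a': π[14]=1 (border 'a')
j=15 s[j]='d': π[15]=2 (border 'ad')
j=16 s[j]='b': k: 2→0; π[16]=0 (border '')
j=17 s[j]='d': π[17]=0 (border '')
j=18 s[j]='d': π[18]=0 (border '')
j=19 s[j]='b': π[19]=0 (border '')
j=20 s[j]='b': π[20]=0 (border '')
j=21 s[j]='b': π[21]=0 (border '')
j=22 s[j]='b': π[22]=0 (border '')
j=23 s[j]='c': π[23]=0 (border '')
j=24 s[j]='a': π[24]=1 (border 'a')
j=25 s[j]='b': k: 1→0; π[25]=0 (border '')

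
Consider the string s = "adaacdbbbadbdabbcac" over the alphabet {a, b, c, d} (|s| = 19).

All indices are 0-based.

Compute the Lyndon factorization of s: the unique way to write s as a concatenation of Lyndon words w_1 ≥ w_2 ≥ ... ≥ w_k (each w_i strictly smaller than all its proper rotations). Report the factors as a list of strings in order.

emit factor 1: 'ad' (i=0, period=2)
emit factor 2: 'aacdbbbadbdabbcac' (i=2, period=17)

["ad", "aacdbbbadbdabbcac"]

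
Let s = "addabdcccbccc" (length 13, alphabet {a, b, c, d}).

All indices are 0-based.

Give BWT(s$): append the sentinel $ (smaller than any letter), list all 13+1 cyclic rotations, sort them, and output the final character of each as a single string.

cd$caccccbddba

rank  rotation        last
    0  $addabdcccbccc  c
    1  abdcccbccc$add  d
    2  addabdcccbccc$  $
    3  bccc$addabdccc  c
    4  bdcccbccc$adda  a
    5  c$addabdcccbcc  c
    6  cbccc$addabdcc  c
    7  cc$addabdcccbc  c
    8  ccbccc$addabdc  c
    9  ccc$addabdcccb  b
   10  cccbccc$addabd  d
   11  dabdcccbccc$ad  d
   12  dcccbccc$addab  b
   13  ddabdcccbccc$a  a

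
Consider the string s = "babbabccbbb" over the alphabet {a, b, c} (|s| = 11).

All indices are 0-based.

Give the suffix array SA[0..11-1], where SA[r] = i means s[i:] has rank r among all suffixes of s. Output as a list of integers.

[1, 4, 10, 0, 3, 9, 2, 8, 5, 7, 6]

sorted suffixes:
  #0 SA[0]=1  'abbabccbbb'
  #1 SA[1]=4  'abccbbb'
  #2 SA[2]=10  'b'
  #3 SA[3]=0  'babbabccbbb'
  #4 SA[4]=3  'babccbbb'
  #5 SA[5]=9  'bb'
  #6 SA[6]=2  'bbabccbbb'
  #7 SA[7]=8  'bbb'
  #8 SA[8]=5  'bccbbb'
  #9 SA[9]=7  'cbbb'
  #10 SA[10]=6  'ccbbb'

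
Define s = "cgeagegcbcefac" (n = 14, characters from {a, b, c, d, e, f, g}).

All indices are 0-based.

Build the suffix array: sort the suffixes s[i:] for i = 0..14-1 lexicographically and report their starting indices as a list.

[12, 3, 8, 13, 7, 9, 0, 2, 10, 5, 11, 6, 1, 4]

rank→(start, suffix):
  0 → (12, 'ac')
  1 → (3, 'agegcbcefac')
  2 → (8, 'bcefac')
  3 → (13, 'c')
  4 → (7, 'cbcefac')
  5 → (9, 'cefac')
  6 → (0, 'cgeagegcbcefac')
  7 → (2, 'eagegcbcefac')
  8 → (10, 'efac')
  9 → (5, 'egcbcefac')
  10 → (11, 'fac')
  11 → (6, 'gcbcefac')
  12 → (1, 'geagegcbcefac')
  13 → (4, 'gegcbcefac')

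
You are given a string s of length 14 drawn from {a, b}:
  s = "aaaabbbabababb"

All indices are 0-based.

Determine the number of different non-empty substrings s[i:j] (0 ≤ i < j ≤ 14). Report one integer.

sorted suffixes:
  #0 SA[0]=0  'aaaabbbabababb'
  #1 SA[1]=1  'aaabbbabababb'
  #2 SA[2]=2  'aabbbabababb'
  #3 SA[3]=7  'abababb'
  #4 SA[4]=9  'ababb'
  #5 SA[5]=11  'abb'
  #6 SA[6]=3  'abbbabababb'
  #7 SA[7]=13  'b'
  #8 SA[8]=6  'babababb'
  #9 SA[9]=8  'bababb'
  #10 SA[10]=10  'babb'
  #11 SA[11]=12  'bb'
  #12 SA[12]=5  'bbabababb'
  #13 SA[13]=4  'bbbabababb'

SA = [0, 1, 2, 7, 9, 11, 3, 13, 6, 8, 10, 12, 5, 4]
rank  pair      lcp
   1  s[0:],s[1:]  3  'aaa'
   2  s[1:],s[2:]  2  'aa'
   3  s[2:],s[7:]  1  'a'
   4  s[7:],s[9:]  4  'abab'
   5  s[9:],s[11:]  2  'ab'
   6  s[11:],s[3:]  3  'abb'
   7  s[3:],s[13:]  0  ''
   8  s[13:],s[6:]  1  'b'
   9  s[6:],s[8:]  5  'babab'
  10  s[8:],s[10:]  3  'bab'
  11  s[10:],s[12:]  1  'b'
  12  s[12:],s[5:]  2  'bb'
  13  s[5:],s[4:]  2  'bb'

n(n+1)/2 = 14·15/2 = 105
Σ LCP = 0 + 3 + 2 + 1 + 4 + 2 + 3 + 0 + 1 + 5 + 3 + 1 + 2 + 2 = 29
distinct = 105 − 29 = 76

76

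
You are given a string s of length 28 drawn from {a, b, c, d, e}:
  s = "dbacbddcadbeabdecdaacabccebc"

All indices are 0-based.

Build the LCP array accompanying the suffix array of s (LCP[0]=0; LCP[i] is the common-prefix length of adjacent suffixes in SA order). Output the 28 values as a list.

rank→(start, suffix):
  0 → (18, 'aacabccebc')
  1 → (21, 'abccebc')
  2 → (12, 'abdecdaacabccebc')
  3 → (19, 'acabccebc')
  4 → (2, 'acbddcadbeabdecdaacabccebc')
  5 → (8, 'adbeabdecdaacabccebc')
  6 → (1, 'bacbddcadbeabdecdaacabccebc')
  7 → (26, 'bc')
  8 → (22, 'bccebc')
  9 → (4, 'bddcadbeabdecdaacabccebc')
  10 → (13, 'bdecdaacabccebc')
  11 → (10, 'beabdecdaacabccebc')
  12 → (27, 'c')
  13 → (20, 'cabccebc')
  14 → (7, 'cadbeabdecdaacabccebc')
  15 → (3, 'cbddcadbeabdecdaacabccebc')
  16 → (23, 'ccebc')
  17 → (16, 'cdaacabccebc')
  18 → (24, 'cebc')
  19 → (17, 'daacabccebc')
  20 → (0, 'dbacbddcadbeabdecdaacabccebc')
  21 → (9, 'dbeabdecdaacabccebc')
  22 → (6, 'dcadbeabdecdaacabccebc')
  23 → (5, 'ddcadbeabdecdaacabccebc')
  24 → (14, 'decdaacabccebc')
  25 → (11, 'eabdecdaacabccebc')
  26 → (25, 'ebc')
  27 → (15, 'ecdaacabccebc')

SA = [18, 21, 12, 19, 2, 8, 1, 26, 22, 4, 13, 10, 27, 20, 7, 3, 23, 16, 24, 17, 0, 9, 6, 5, 14, 11, 25, 15]
i: (SA[i-1],SA[i]) lcp shared
  1: (18,21) 1 'a'
  2: (21,12) 2 'ab'
  3: (12,19) 1 'a'
  4: (19,2) 2 'ac'
  5: (2,8) 1 'a'
  6: (8,1) 0 ''
  7: (1,26) 1 'b'
  8: (26,22) 2 'bc'
  9: (22,4) 1 'b'
  10: (4,13) 2 'bd'
  11: (13,10) 1 'b'
  12: (10,27) 0 ''
  13: (27,20) 1 'c'
  14: (20,7) 2 'ca'
  15: (7,3) 1 'c'
  16: (3,23) 1 'c'
  17: (23,16) 1 'c'
  18: (16,24) 1 'c'
  19: (24,17) 0 ''
  20: (17,0) 1 'd'
  21: (0,9) 2 'db'
  22: (9,6) 1 'd'
  23: (6,5) 1 'd'
  24: (5,14) 1 'd'
  25: (14,11) 0 ''
  26: (11,25) 1 'e'
  27: (25,15) 1 'e'

[0, 1, 2, 1, 2, 1, 0, 1, 2, 1, 2, 1, 0, 1, 2, 1, 1, 1, 1, 0, 1, 2, 1, 1, 1, 0, 1, 1]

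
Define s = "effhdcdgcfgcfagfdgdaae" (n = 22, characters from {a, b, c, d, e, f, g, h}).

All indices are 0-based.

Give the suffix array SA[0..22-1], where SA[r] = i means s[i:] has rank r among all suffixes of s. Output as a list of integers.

[19, 20, 13, 5, 11, 8, 18, 4, 6, 16, 21, 0, 12, 15, 1, 9, 2, 10, 7, 17, 14, 3]

rank→(start, suffix):
  0 → (19, 'aae')
  1 → (20, 'ae')
  2 → (13, 'agfdgdaae')
  3 → (5, 'cdgcfgcfagfdgdaae')
  4 → (11, 'cfagfdgdaae')
  5 → (8, 'cfgcfagfdgdaae')
  6 → (18, 'daae')
  7 → (4, 'dcdgcfgcfagfdgdaae')
  8 → (6, 'dgcfgcfagfdgdaae')
  9 → (16, 'dgdaae')
  10 → (21, 'e')
  11 → (0, 'effhdcdgcfgcfagfdgdaae')
  12 → (12, 'fagfdgdaae')
  13 → (15, 'fdgdaae')
  14 → (1, 'ffhdcdgcfgcfagfdgdaae')
  15 → (9, 'fgcfagfdgdaae')
  16 → (2, 'fhdcdgcfgcfagfdgdaae')
  17 → (10, 'gcfagfdgdaae')
  18 → (7, 'gcfgcfagfdgdaae')
  19 → (17, 'gdaae')
  20 → (14, 'gfdgdaae')
  21 → (3, 'hdcdgcfgcfagfdgdaae')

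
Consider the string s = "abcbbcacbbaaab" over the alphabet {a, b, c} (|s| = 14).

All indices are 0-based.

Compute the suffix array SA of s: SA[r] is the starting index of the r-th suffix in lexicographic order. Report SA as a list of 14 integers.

[10, 11, 12, 0, 6, 13, 9, 8, 3, 4, 1, 5, 7, 2]

sorted suffixes:
  #0 SA[0]=10  'aaab'
  #1 SA[1]=11  'aab'
  #2 SA[2]=12  'ab'
  #3 SA[3]=0  'abcbbcacbbaaab'
  #4 SA[4]=6  'acbbaaab'
  #5 SA[5]=13  'b'
  #6 SA[6]=9  'baaab'
  #7 SA[7]=8  'bbaaab'
  #8 SA[8]=3  'bbcacbbaaab'
  #9 SA[9]=4  'bcacbbaaab'
  #10 SA[10]=1  'bcbbcacbbaaab'
  #11 SA[11]=5  'cacbbaaab'
  #12 SA[12]=7  'cbbaaab'
  #13 SA[13]=2  'cbbcacbbaaab'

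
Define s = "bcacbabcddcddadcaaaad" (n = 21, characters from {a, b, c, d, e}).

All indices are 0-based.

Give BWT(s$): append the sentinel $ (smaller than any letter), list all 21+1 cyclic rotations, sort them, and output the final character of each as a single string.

dcaabcadc$adbadbadadcc

rank  rotation                last
    0  $bcacbabcddcddadcaaaad  d
    1  aaaad$bcacbabcddcddadc  c
    2  aaad$bcacbabcddcddadca  a
    3  aad$bcacbabcddcddadcaa  a
    4  abcddcddadcaaaad$bcacb  b
    5  acbabcddcddadcaaaad$bc  c
    6  ad$bcacbabcddcddadcaaa  a
    7  adcaaaad$bcacbabcddcdd  d
    8  babcddcddadcaaaad$bcac  c
    9  bcacbabcddcddadcaaaad$  $
   10  bcddcddadcaaaad$bcacba  a
   11  caaaad$bcacbabcddcddad  d
   12  cacbabcddcddadcaaaad$b  b
   13  cbabcddcddadcaaaad$bca  a
   14  cddadcaaaad$bcacbabcdd  d
   15  cddcddadcaaaad$bcacbab  b
   16  d$bcacbabcddcddadcaaaa  a
   17  dadcaaaad$bcacbabcddcd  d
   18  dcaaaad$bcacbabcddcdda  a
   19  dcddadcaaaad$bcacbabcd  d
   20  ddadcaaaad$bcacbabcddc  c
   21  ddcddadcaaaad$bcacbabc  c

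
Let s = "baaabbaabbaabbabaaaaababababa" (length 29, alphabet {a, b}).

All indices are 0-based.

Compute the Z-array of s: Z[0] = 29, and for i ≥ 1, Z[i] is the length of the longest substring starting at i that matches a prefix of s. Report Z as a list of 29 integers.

[29, 0, 0, 0, 1, 3, 0, 0, 1, 3, 0, 0, 1, 2, 0, 4, 0, 0, 0, 0, 0, 2, 0, 2, 0, 2, 0, 2, 0]

Z[0]=29
i=1: outside box; Z[1]=0
i=2: outside box; Z[2]=0
i=3: outside box; Z[3]=0
i=4: outside box; Z[4]=1 scan→box=[4,5)
i=5: outside box; Z[5]=3 scan→box=[5,8)
i=6: min(r-i=2, Z[1]=0)=0; Z[6]=0
i=7: min(r-i=1, Z[2]=0)=0; Z[7]=0
i=8: outside box; Z[8]=1 scan→box=[8,9)
i=9: outside box; Z[9]=3 scan→box=[9,12)
i=10: min(r-i=2, Z[1]=0)=0; Z[10]=0
i=11: min(r-i=1, Z[2]=0)=0; Z[11]=0
i=12: outside box; Z[12]=1 scan→box=[12,13)
i=13: outside box; Z[13]=2 scan→box=[13,15)
i=14: min(r-i=1, Z[1]=0)=0; Z[14]=0
i=15: outside box; Z[15]=4 scan→box=[15,19)
i=16: min(r-i=3, Z[1]=0)=0; Z[16]=0
i=17: min(r-i=2, Z[2]=0)=0; Z[17]=0
i=18: min(r-i=1, Z[3]=0)=0; Z[18]=0
i=19: outside box; Z[19]=0
i=20: outside box; Z[20]=0
i=21: outside box; Z[21]=2 scan→box=[21,23)
i=22: min(r-i=1, Z[1]=0)=0; Z[22]=0
i=23: outside box; Z[23]=2 scan→box=[23,25)
i=24: min(r-i=1, Z[1]=0)=0; Z[24]=0
i=25: outside box; Z[25]=2 scan→box=[25,27)
i=26: min(r-i=1, Z[1]=0)=0; Z[26]=0
i=27: outside box; Z[27]=2 scan→box=[27,29)
i=28: min(r-i=1, Z[1]=0)=0; Z[28]=0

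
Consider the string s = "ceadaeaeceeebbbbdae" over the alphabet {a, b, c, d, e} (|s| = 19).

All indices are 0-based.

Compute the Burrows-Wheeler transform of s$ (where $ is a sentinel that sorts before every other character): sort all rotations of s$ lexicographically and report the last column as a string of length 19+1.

eeddeebbb$ebaacaeaec

rank  rotation              last
    0  $ceadaeaeceeebbbbdae  e
    1  adaeaeceeebbbbdae$ce  e
    2  ae$ceadaeaeceeebbbbd  d
    3  aeaeceeebbbbdae$cead  d
    4  aeceeebbbbdae$ceadae  e
    5  bbbbdae$ceadaeaeceee  e
    6  bbbdae$ceadaeaeceeeb  b
    7  bbdae$ceadaeaeceeebb  b
    8  bdae$ceadaeaeceeebbb  b
    9  ceadaeaeceeebbbbdae$  $
   10  ceeebbbbdae$ceadaeae  e
   11  dae$ceadaeaeceeebbbb  b
   12  daeaeceeebbbbdae$cea  a
   13  e$ceadaeaeceeebbbbda  a
   14  eadaeaeceeebbbbdae$c  c
   15  eaeceeebbbbdae$ceada  a
   16  ebbbbdae$ceadaeaecee  e
   17  eceeebbbbdae$ceadaea  a
   18  eebbbbdae$ceadaeaece  e
   19  eeebbbbdae$ceadaeaec  c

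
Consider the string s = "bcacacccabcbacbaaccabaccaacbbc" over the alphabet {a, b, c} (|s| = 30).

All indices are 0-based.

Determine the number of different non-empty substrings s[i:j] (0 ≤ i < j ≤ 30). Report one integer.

sorted suffixes:
  #0 SA[0]=24  'aacbbc'
  #1 SA[1]=15  'aaccabaccaacbbc'
  #2 SA[2]=19  'abaccaacbbc'
  #3 SA[3]=8  'abcbacbaaccabaccaacbbc'
  #4 SA[4]=2  'acacccabcbacbaaccabaccaacbbc'
  #5 SA[5]=12  'acbaaccabaccaacbbc'
  #6 SA[6]=25  'acbbc'
  #7 SA[7]=21  'accaacbbc'
  #8 SA[8]=16  'accabaccaacbbc'
  #9 SA[9]=4  'acccabcbacbaaccabaccaacbbc'
  #10 SA[10]=14  'baaccabaccaacbbc'
  #11 SA[11]=11  'bacbaaccabaccaacbbc'
  #12 SA[12]=20  'baccaacbbc'
  #13 SA[13]=27  'bbc'
  #14 SA[14]=28  'bc'
  #15 SA[15]=0  'bcacacccabcbacbaaccabaccaacbbc'
  #16 SA[16]=9  'bcbacbaaccabaccaacbbc'
  #17 SA[17]=29  'c'
  #18 SA[18]=23  'caacbbc'
  #19 SA[19]=18  'cabaccaacbbc'
  #20 SA[20]=7  'cabcbacbaaccabaccaacbbc'
  #21 SA[21]=1  'cacacccabcbacbaaccabaccaacbbc'
  #22 SA[22]=3  'cacccabcbacbaaccabaccaacbbc'
  #23 SA[23]=13  'cbaaccabaccaacbbc'
  #24 SA[24]=10  'cbacbaaccabaccaacbbc'
  #25 SA[25]=26  'cbbc'
  #26 SA[26]=22  'ccaacbbc'
  #27 SA[27]=17  'ccabaccaacbbc'
  #28 SA[28]=6  'ccabcbacbaaccabaccaacbbc'
  #29 SA[29]=5  'cccabcbacbaaccabaccaacbbc'

SA = [24, 15, 19, 8, 2, 12, 25, 21, 16, 4, 14, 11, 20, 27, 28, 0, 9, 29, 23, 18, 7, 1, 3, 13, 10, 26, 22, 17, 6, 5]
i: (SA[i-1],SA[i]) lcp shared
  1: (24,15) 3 'aac'
  2: (15,19) 1 'a'
  3: (19,8) 2 'ab'
  4: (8,2) 1 'a'
  5: (2,12) 2 'ac'
  6: (12,25) 3 'acb'
  7: (25,21) 2 'ac'
  8: (21,16) 4 'acca'
  9: (16,4) 3 'acc'
  10: (4,14) 0 ''
  11: (14,11) 2 'ba'
  12: (11,20) 3 'bac'
  13: (20,27) 1 'b'
  14: (27,28) 1 'b'
  15: (28,0) 2 'bc'
  16: (0,9) 2 'bc'
  17: (9,29) 0 ''
  18: (29,23) 1 'c'
  19: (23,18) 2 'ca'
  20: (18,7) 3 'cab'
  21: (7,1) 2 'ca'
  22: (1,3) 3 'cac'
  23: (3,13) 1 'c'
  24: (13,10) 3 'cba'
  25: (10,26) 2 'cb'
  26: (26,22) 1 'c'
  27: (22,17) 3 'cca'
  28: (17,6) 4 'ccab'
  29: (6,5) 2 'cc'

n(n+1)/2 = 30·31/2 = 465
Σ LCP = 0 + 3 + 1 + 2 + 1 + 2 + 3 + 2 + 4 + 3 + 0 + 2 + 3 + 1 + 1 + 2 + 2 + 0 + 1 + 2 + 3 + 2 + 3 + 1 + 3 + 2 + 1 + 3 + 4 + 2 = 59
distinct = 465 − 59 = 406

406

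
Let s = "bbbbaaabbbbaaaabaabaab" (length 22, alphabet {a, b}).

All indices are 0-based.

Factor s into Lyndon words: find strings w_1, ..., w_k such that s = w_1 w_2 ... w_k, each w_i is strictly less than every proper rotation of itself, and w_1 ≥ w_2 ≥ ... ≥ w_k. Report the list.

emit factor 1: 'b' (i=0, period=1)
emit factor 2: 'b' (i=1, period=1)
emit factor 3: 'b' (i=2, period=1)
emit factor 4: 'b' (i=3, period=1)
emit factor 5: 'aaabbbb' (i=4, period=7)
emit factor 6: 'aaaabaabaab' (i=11, period=11)

["b", "b", "b", "b", "aaabbbb", "aaaabaabaab"]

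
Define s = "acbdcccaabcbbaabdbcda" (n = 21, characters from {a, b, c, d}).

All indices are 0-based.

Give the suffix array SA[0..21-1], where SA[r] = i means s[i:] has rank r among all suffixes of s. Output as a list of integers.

sorted suffixes:
  #0 SA[0]=20  'a'
  #1 SA[1]=7  'aabcbbaabdbcda'
  #2 SA[2]=13  'aabdbcda'
  #3 SA[3]=8  'abcbbaabdbcda'
  #4 SA[4]=14  'abdbcda'
  #5 SA[5]=0  'acbdcccaabcbbaabdbcda'
  #6 SA[6]=12  'baabdbcda'
  #7 SA[7]=11  'bbaabdbcda'
  #8 SA[8]=9  'bcbbaabdbcda'
  #9 SA[9]=17  'bcda'
  #10 SA[10]=15  'bdbcda'
  #11 SA[11]=2  'bdcccaabcbbaabdbcda'
  #12 SA[12]=6  'caabcbbaabdbcda'
  #13 SA[13]=10  'cbbaabdbcda'
  #14 SA[14]=1  'cbdcccaabcbbaabdbcda'
  #15 SA[15]=5  'ccaabcbbaabdbcda'
  #16 SA[16]=4  'cccaabcbbaabdbcda'
  #17 SA[17]=18  'cda'
  #18 SA[18]=19  'da'
  #19 SA[19]=16  'dbcda'
  #20 SA[20]=3  'dcccaabcbbaabdbcda'

[20, 7, 13, 8, 14, 0, 12, 11, 9, 17, 15, 2, 6, 10, 1, 5, 4, 18, 19, 16, 3]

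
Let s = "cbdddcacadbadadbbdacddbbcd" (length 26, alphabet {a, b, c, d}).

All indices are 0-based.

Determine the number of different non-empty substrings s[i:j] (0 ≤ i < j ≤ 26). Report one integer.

sorted suffixes:
  #0 SA[0]=6  'acadbadadbbdacddbbcd'
  #1 SA[1]=18  'acddbbcd'
  #2 SA[2]=11  'adadbbdacddbbcd'
  #3 SA[3]=8  'adbadadbbdacddbbcd'
  #4 SA[4]=13  'adbbdacddbbcd'
  #5 SA[5]=10  'badadbbdacddbbcd'
  #6 SA[6]=22  'bbcd'
  #7 SA[7]=15  'bbdacddbbcd'
  #8 SA[8]=23  'bcd'
  #9 SA[9]=16  'bdacddbbcd'
  #10 SA[10]=1  'bdddcacadbadadbbdacddbbcd'
  #11 SA[11]=5  'cacadbadadbbdacddbbcd'
  #12 SA[12]=7  'cadbadadbbdacddbbcd'
  #13 SA[13]=0  'cbdddcacadbadadbbdacddbbcd'
  #14 SA[14]=24  'cd'
  #15 SA[15]=19  'cddbbcd'
  #16 SA[16]=25  'd'
  #17 SA[17]=17  'dacddbbcd'
  #18 SA[18]=12  'dadbbdacddbbcd'
  #19 SA[19]=9  'dbadadbbdacddbbcd'
  #20 SA[20]=21  'dbbcd'
  #21 SA[21]=14  'dbbdacddbbcd'
  #22 SA[22]=4  'dcacadbadadbbdacddbbcd'
  #23 SA[23]=20  'ddbbcd'
  #24 SA[24]=3  'ddcacadbadadbbdacddbbcd'
  #25 SA[25]=2  'dddcacadbadadbbdacddbbcd'

SA = [6, 18, 11, 8, 13, 10, 22, 15, 23, 16, 1, 5, 7, 0, 24, 19, 25, 17, 12, 9, 21, 14, 4, 20, 3, 2]
[i] adj suffixes → lcp
  [1] 6/18 → 2 ('ac')
  [2] 18/11 → 1 ('a')
  [3] 11/8 → 2 ('ad')
  [4] 8/13 → 3 ('adb')
  [5] 13/10 → 0 ('')
  [6] 10/22 → 1 ('b')
  [7] 22/15 → 2 ('bb')
  [8] 15/23 → 1 ('b')
  [9] 23/16 → 1 ('b')
  [10] 16/1 → 2 ('bd')
  [11] 1/5 → 0 ('')
  [12] 5/7 → 2 ('ca')
  [13] 7/0 → 1 ('c')
  [14] 0/24 → 1 ('c')
  [15] 24/19 → 2 ('cd')
  [16] 19/25 → 0 ('')
  [17] 25/17 → 1 ('d')
  [18] 17/12 → 2 ('da')
  [19] 12/9 → 1 ('d')
  [20] 9/21 → 2 ('db')
  [21] 21/14 → 3 ('dbb')
  [22] 14/4 → 1 ('d')
  [23] 4/20 → 1 ('d')
  [24] 20/3 → 2 ('dd')
  [25] 3/2 → 2 ('dd')

n(n+1)/2 = 26·27/2 = 351
Σ LCP = 0 + 2 + 1 + 2 + 3 + 0 + 1 + 2 + 1 + 1 + 2 + 0 + 2 + 1 + 1 + 2 + 0 + 1 + 2 + 1 + 2 + 3 + 1 + 1 + 2 + 2 = 36
distinct = 351 − 36 = 315

315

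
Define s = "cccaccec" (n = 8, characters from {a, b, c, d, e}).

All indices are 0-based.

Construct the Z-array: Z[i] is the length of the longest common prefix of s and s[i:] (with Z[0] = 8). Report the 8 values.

Z[0]=8
i=1: i≥r, start 0; Z[1]=2 grow→box=[1,3)
i=2: min(r-i=1, Z[1]=2)=1; Z[2]=1
i=3: i≥r, start 0; Z[3]=0
i=4: i≥r, start 0; Z[4]=2 grow→box=[4,6)
i=5: min(r-i=1, Z[1]=2)=1; Z[5]=1
i=6: i≥r, start 0; Z[6]=0
i=7: i≥r, start 0; Z[7]=1 grow→box=[7,8)

[8, 2, 1, 0, 2, 1, 0, 1]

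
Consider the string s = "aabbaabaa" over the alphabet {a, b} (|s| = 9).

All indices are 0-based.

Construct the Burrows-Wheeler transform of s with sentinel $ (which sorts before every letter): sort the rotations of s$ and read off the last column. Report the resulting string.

aabb$aaaba

rank  rotation    last
    0  $aabbaabaa  a
    1  a$aabbaaba  a
    2  aa$aabbaab  b
    3  aabaa$aabb  b
    4  aabbaabaa$  $
    5  abaa$aabba  a
    6  abbaabaa$a  a
    7  baa$aabbaa  a
    8  baabaa$aab  b
    9  bbaabaa$aa  a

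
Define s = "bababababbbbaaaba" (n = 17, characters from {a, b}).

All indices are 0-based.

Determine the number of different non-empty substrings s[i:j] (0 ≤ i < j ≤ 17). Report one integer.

sorted suffixes:
  #0 SA[0]=16  'a'
  #1 SA[1]=12  'aaaba'
  #2 SA[2]=13  'aaba'
  #3 SA[3]=14  'aba'
  #4 SA[4]=1  'ababababbbbaaaba'
  #5 SA[5]=3  'abababbbbaaaba'
  #6 SA[6]=5  'ababbbbaaaba'
  #7 SA[7]=7  'abbbbaaaba'
  #8 SA[8]=15  'ba'
  #9 SA[9]=11  'baaaba'
  #10 SA[10]=0  'bababababbbbaaaba'
  #11 SA[11]=2  'babababbbbaaaba'
  #12 SA[12]=4  'bababbbbaaaba'
  #13 SA[13]=6  'babbbbaaaba'
  #14 SA[14]=10  'bbaaaba'
  #15 SA[15]=9  'bbbaaaba'
  #16 SA[16]=8  'bbbbaaaba'

SA = [16, 12, 13, 14, 1, 3, 5, 7, 15, 11, 0, 2, 4, 6, 10, 9, 8]
[i] adj suffixes → lcp
  [1] 16/12 → 1 ('a')
  [2] 12/13 → 2 ('aa')
  [3] 13/14 → 1 ('a')
  [4] 14/1 → 3 ('aba')
  [5] 1/3 → 6 ('ababab')
  [6] 3/5 → 4 ('abab')
  [7] 5/7 → 2 ('ab')
  [8] 7/15 → 0 ('')
  [9] 15/11 → 2 ('ba')
  [10] 11/0 → 2 ('ba')
  [11] 0/2 → 7 ('bababab')
  [12] 2/4 → 5 ('babab')
  [13] 4/6 → 3 ('bab')
  [14] 6/10 → 1 ('b')
  [15] 10/9 → 2 ('bb')
  [16] 9/8 → 3 ('bbb')

n(n+1)/2 = 17·18/2 = 153
Σ LCP = 0 + 1 + 2 + 1 + 3 + 6 + 4 + 2 + 0 + 2 + 2 + 7 + 5 + 3 + 1 + 2 + 3 = 44
distinct = 153 − 44 = 109

109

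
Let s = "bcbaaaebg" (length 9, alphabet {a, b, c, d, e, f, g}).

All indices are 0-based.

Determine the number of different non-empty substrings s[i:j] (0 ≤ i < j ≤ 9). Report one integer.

sorted suffixes:
  #0 SA[0]=3  'aaaebg'
  #1 SA[1]=4  'aaebg'
  #2 SA[2]=5  'aebg'
  #3 SA[3]=2  'baaaebg'
  #4 SA[4]=0  'bcbaaaebg'
  #5 SA[5]=7  'bg'
  #6 SA[6]=1  'cbaaaebg'
  #7 SA[7]=6  'ebg'
  #8 SA[8]=8  'g'

SA = [3, 4, 5, 2, 0, 7, 1, 6, 8]
[i] adj suffixes → lcp
  [1] 3/4 → 2 ('aa')
  [2] 4/5 → 1 ('a')
  [3] 5/2 → 0 ('')
  [4] 2/0 → 1 ('b')
  [5] 0/7 → 1 ('b')
  [6] 7/1 → 0 ('')
  [7] 1/6 → 0 ('')
  [8] 6/8 → 0 ('')

n(n+1)/2 = 9·10/2 = 45
Σ LCP = 0 + 2 + 1 + 0 + 1 + 1 + 0 + 0 + 0 = 5
distinct = 45 − 5 = 40

40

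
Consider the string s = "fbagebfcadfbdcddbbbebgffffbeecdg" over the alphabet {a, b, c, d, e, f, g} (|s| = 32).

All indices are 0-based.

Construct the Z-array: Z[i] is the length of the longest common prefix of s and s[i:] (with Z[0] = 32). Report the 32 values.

[32, 0, 0, 0, 0, 0, 1, 0, 0, 0, 2, 0, 0, 0, 0, 0, 0, 0, 0, 0, 0, 0, 1, 1, 1, 2, 0, 0, 0, 0, 0, 0]

Z[0]=32
i=1: i≥r, start 0; Z[1]=0
i=2: i≥r, start 0; Z[2]=0
i=3: i≥r, start 0; Z[3]=0
i=4: i≥r, start 0; Z[4]=0
i=5: i≥r, start 0; Z[5]=0
i=6: i≥r, start 0; Z[6]=1 extend→box=[6,7)
i=7: i≥r, start 0; Z[7]=0
i=8: i≥r, start 0; Z[8]=0
i=9: i≥r, start 0; Z[9]=0
i=10: i≥r, start 0; Z[10]=2 extend→box=[10,12)
i=11: min(r-i=1, Z[1]=0)=0; Z[11]=0
i=12: i≥r, start 0; Z[12]=0
i=13: i≥r, start 0; Z[13]=0
i=14: i≥r, start 0; Z[14]=0
i=15: i≥r, start 0; Z[15]=0
i=16: i≥r, start 0; Z[16]=0
i=17: i≥r, start 0; Z[17]=0
i=18: i≥r, start 0; Z[18]=0
i=19: i≥r, start 0; Z[19]=0
i=20: i≥r, start 0; Z[20]=0
i=21: i≥r, start 0; Z[21]=0
i=22: i≥r, start 0; Z[22]=1 extend→box=[22,23)
i=23: i≥r, start 0; Z[23]=1 extend→box=[23,24)
i=24: i≥r, start 0; Z[24]=1 extend→box=[24,25)
i=25: i≥r, start 0; Z[25]=2 extend→box=[25,27)
i=26: min(r-i=1, Z[1]=0)=0; Z[26]=0
i=27: i≥r, start 0; Z[27]=0
i=28: i≥r, start 0; Z[28]=0
i=29: i≥r, start 0; Z[29]=0
i=30: i≥r, start 0; Z[30]=0
i=31: i≥r, start 0; Z[31]=0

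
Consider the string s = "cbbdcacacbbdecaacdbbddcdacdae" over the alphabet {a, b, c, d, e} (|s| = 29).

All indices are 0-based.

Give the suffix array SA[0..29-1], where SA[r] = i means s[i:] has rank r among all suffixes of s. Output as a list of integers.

[14, 5, 7, 24, 15, 27, 1, 18, 9, 2, 19, 10, 13, 4, 6, 0, 8, 22, 25, 16, 23, 26, 17, 3, 21, 20, 11, 28, 12]

rank | idx | suffix
   0 |  14 | aacdbbddcdacdae
   1 |   5 | acacbbdecaacdbbddcdacdae
   2 |   7 | acbbdecaacdbbddcdacdae
   3 |  24 | acdae
   4 |  15 | acdbbddcdacdae
   5 |  27 | ae
   6 |   1 | bbdcacacbbdecaacdbbddcdacdae
   7 |  18 | bbddcdacdae
   8 |   9 | bbdecaacdbbddcdacdae
   9 |   2 | bdcacacbbdecaacdbbddcdacdae
  10 |  19 | bddcdacdae
  11 |  10 | bdecaacdbbddcdacdae
  12 |  13 | caacdbbddcdacdae
  13 |   4 | cacacbbdecaacdbbddcdacdae
  14 |   6 | cacbbdecaacdbbddcdacdae
  15 |   0 | cbbdcacacbbdecaacdbbddcdacdae
  16 |   8 | cbbdecaacdbbddcdacdae
  17 |  22 | cdacdae
  18 |  25 | cdae
  19 |  16 | cdbbddcdacdae
  20 |  23 | dacdae
  21 |  26 | dae
  22 |  17 | dbbddcdacdae
  23 |   3 | dcacacbbdecaacdbbddcdacdae
  24 |  21 | dcdacdae
  25 |  20 | ddcdacdae
  26 |  11 | decaacdbbddcdacdae
  27 |  28 | e
  28 |  12 | ecaacdbbddcdacdae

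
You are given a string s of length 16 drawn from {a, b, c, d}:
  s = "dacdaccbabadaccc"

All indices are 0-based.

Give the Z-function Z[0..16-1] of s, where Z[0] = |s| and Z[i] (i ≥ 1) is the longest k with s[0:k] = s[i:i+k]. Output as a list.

[16, 0, 0, 3, 0, 0, 0, 0, 0, 0, 0, 3, 0, 0, 0, 0]

Z[0]=16
i=1: outside box; Z[1]=0
i=2: outside box; Z[2]=0
i=3: outside box; Z[3]=3 scan→box=[3,6)
i=4: min(r-i=2, Z[1]=0)=0; Z[4]=0
i=5: min(r-i=1, Z[2]=0)=0; Z[5]=0
i=6: outside box; Z[6]=0
i=7: outside box; Z[7]=0
i=8: outside box; Z[8]=0
i=9: outside box; Z[9]=0
i=10: outside box; Z[10]=0
i=11: outside box; Z[11]=3 scan→box=[11,14)
i=12: min(r-i=2, Z[1]=0)=0; Z[12]=0
i=13: min(r-i=1, Z[2]=0)=0; Z[13]=0
i=14: outside box; Z[14]=0
i=15: outside box; Z[15]=0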